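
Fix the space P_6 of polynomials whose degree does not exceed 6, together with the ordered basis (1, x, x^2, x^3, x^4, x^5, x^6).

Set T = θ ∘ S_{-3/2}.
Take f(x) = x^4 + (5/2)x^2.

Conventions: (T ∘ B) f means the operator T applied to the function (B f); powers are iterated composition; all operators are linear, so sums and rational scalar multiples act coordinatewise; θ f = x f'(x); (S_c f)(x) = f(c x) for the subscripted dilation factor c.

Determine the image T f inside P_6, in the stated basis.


g(x) = (81/4)x^4 + (45/4)x^2

S_{-3/2} f = (81/16)x^4 + (45/8)x^2
θ S_{-3/2} f = (81/4)x^4 + (45/4)x^2


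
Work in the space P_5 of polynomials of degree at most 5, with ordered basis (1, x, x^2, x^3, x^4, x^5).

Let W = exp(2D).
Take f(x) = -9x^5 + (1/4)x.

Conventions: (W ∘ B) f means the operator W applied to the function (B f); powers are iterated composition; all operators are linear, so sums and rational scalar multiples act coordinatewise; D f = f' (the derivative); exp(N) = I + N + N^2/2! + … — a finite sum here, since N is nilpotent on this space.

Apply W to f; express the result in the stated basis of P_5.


order-1 term: -90x^4 + 1/2
order-2 term: -360x^3
order-3 term: -720x^2
order-4 term: -720x
order-5 term: -288
the series for exp(2D) f terminates at order 5
exp(2D) f = -9x^5 - 90x^4 - 360x^3 - 720x^2 - (2879/4)x - 575/2

the result is g(x) = -9x^5 - 90x^4 - 360x^3 - 720x^2 - (2879/4)x - 575/2


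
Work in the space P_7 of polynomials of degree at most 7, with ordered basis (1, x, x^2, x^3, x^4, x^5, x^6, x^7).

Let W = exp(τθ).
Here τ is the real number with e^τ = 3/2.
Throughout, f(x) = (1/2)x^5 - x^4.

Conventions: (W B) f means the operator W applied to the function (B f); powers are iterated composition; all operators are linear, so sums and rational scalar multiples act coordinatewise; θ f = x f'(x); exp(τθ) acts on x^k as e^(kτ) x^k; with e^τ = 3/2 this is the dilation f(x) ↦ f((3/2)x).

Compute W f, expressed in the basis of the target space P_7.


exp(τθ) x^k = e^(kτ) x^k; with e^τ = 3/2 this sends x^k to (3/2)^k x^k
x^4 ↦ 81/16 x^4
x^5 ↦ 243/32 x^5
applying this coordinatewise to f: exp(τθ) f = (243/64)x^5 - (81/16)x^4

the image equals g(x) = (243/64)x^5 - (81/16)x^4


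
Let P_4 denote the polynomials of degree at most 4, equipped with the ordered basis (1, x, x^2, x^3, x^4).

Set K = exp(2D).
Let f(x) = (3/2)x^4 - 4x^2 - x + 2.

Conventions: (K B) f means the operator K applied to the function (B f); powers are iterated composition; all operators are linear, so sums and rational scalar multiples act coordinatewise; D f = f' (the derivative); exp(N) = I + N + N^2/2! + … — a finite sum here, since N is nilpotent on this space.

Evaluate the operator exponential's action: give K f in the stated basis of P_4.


order-1 term: 12x^3 - 16x - 2
order-2 term: 36x^2 - 16
order-3 term: 48x
order-4 term: 24
the series for exp(2D) f terminates at order 4
exp(2D) f = (3/2)x^4 + 12x^3 + 32x^2 + 31x + 8

g(x) = (3/2)x^4 + 12x^3 + 32x^2 + 31x + 8


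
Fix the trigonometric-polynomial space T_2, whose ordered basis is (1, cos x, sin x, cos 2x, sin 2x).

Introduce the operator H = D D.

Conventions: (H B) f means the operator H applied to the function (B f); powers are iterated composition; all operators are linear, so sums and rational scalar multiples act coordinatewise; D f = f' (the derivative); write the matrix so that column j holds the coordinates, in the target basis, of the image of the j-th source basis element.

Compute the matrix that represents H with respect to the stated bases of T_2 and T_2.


image of 1: 0
image of cos x: -cos x
image of sin x: -sin x
image of cos 2x: -4cos 2x
image of sin 2x: -4sin 2x
each image's coordinates form column j of the matrix

the matrix is [[0, 0, 0, 0, 0]; [0, -1, 0, 0, 0]; [0, 0, -1, 0, 0]; [0, 0, 0, -4, 0]; [0, 0, 0, 0, -4]] (rows listed top to bottom)


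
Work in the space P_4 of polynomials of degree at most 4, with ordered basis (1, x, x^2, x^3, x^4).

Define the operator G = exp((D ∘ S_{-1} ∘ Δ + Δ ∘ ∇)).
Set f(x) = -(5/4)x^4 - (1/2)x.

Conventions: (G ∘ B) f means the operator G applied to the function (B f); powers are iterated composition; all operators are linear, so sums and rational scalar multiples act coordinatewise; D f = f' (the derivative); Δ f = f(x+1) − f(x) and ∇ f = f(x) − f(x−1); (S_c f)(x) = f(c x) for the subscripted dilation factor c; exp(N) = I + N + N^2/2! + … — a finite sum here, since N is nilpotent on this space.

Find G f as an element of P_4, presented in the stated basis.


the image equals g(x) = -(5/4)x^4 - (31/2)x + 5/2

order-1 term: -15x + 5/2
the series for exp((D ∘ S_{-1} ∘ Δ + Δ ∘ ∇)) f terminates at order 1
exp((D ∘ S_{-1} ∘ Δ + Δ ∘ ∇)) f = -(5/4)x^4 - (31/2)x + 5/2


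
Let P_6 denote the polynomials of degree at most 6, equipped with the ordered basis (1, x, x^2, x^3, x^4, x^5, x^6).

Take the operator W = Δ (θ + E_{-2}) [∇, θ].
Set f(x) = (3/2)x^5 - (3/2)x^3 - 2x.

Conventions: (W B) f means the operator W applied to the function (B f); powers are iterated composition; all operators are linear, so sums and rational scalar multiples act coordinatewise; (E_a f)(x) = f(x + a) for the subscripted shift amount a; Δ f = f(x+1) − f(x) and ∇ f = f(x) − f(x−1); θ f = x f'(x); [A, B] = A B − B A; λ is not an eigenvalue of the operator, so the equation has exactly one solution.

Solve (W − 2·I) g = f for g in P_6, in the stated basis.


write g with unknown coordinates in the stated basis and equate coefficients in (W − 2·I) g = f
solving from the highest basis element down gives g = -(3/4)x^5 - (147/4)x^3 + (315/4)x^2 - (1919/4)x + 555
check: W g = -75x^3 + (315/2)x^2 - (1923/2)x + 1110
so W g − 2·g = (3/2)x^5 - (3/2)x^3 - 2x = f ✓

the image equals g(x) = -(3/4)x^5 - (147/4)x^3 + (315/4)x^2 - (1919/4)x + 555


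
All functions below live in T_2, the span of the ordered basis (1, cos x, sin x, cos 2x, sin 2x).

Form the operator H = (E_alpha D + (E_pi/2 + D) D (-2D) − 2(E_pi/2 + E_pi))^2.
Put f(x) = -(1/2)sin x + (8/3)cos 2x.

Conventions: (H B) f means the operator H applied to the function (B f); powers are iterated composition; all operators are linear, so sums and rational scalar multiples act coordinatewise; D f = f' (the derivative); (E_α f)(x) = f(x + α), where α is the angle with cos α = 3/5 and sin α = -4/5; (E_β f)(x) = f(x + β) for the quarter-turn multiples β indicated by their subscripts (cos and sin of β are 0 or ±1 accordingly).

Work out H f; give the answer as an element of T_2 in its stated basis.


g(x) = -(182/25)cos x - (27/50)sin x - (335712/625)cos 2x + (938752/1875)sin 2x

D f = -(1/2)cos x - (16/3)sin 2x
E_alpha D f = -(3/10)cos x - (2/5)sin x + (128/25)cos 2x + (112/75)sin 2x
D f = -(1/2)cos x - (16/3)sin 2x
(-2D) f = cos x + (32/3)sin 2x
D (-2D) f = -sin x + (64/3)cos 2x
E_pi/2 D (-2D) f = -cos x - (64/3)cos 2x
D D (-2D) f = -cos x - (128/3)sin 2x
(E_pi/2 + D) D (-2D) f = -2cos x - (64/3)cos 2x - (128/3)sin 2x
E_pi/2 f = -(1/2)cos x - (8/3)cos 2x
E_pi f = (1/2)sin x + (8/3)cos 2x
(E_pi/2 + E_pi) f = -(1/2)cos x + (1/2)sin x
(-2(E_pi/2 + E_pi)) f = cos x - sin x
(E_alpha D + (E_pi/2 + D) D (-2D) − 2(E_pi/2 + E_pi)) f = -(13/10)cos x - (7/5)sin x - (1216/75)cos 2x - (3088/75)sin 2x
D (E_alpha D + (E_pi/2 + D) D (-2D) − 2(E_pi/2 + E_pi)) f = -(7/5)cos x + (13/10)sin x - (6176/75)cos 2x + (2432/75)sin 2x
E_alpha D (E_alpha D + (E_pi/2 + D) D (-2D) − 2(E_pi/2 + E_pi)) f = -(47/25)cos x - (17/50)sin x - (15136/1875)cos 2x - (165248/1875)sin 2x
D (E_alpha D + (E_pi/2 + D) D (-2D) − 2(E_pi/2 + E_pi)) f = -(7/5)cos x + (13/10)sin x - (6176/75)cos 2x + (2432/75)sin 2x
(-2D) (E_alpha D + (E_pi/2 + D) D (-2D) − 2(E_pi/2 + E_pi)) f = (14/5)cos x - (13/5)sin x + (12352/75)cos 2x - (4864/75)sin 2x
D (-2D) (E_alpha D + (E_pi/2 + D) D (-2D) − 2(E_pi/2 + E_pi)) f = -(13/5)cos x - (14/5)sin x - (9728/75)cos 2x - (24704/75)sin 2x
E_pi/2 D (-2D) (E_alpha D + (E_pi/2 + D) D (-2D) − 2(E_pi/2 + E_pi)) f = -(14/5)cos x + (13/5)sin x + (9728/75)cos 2x + (24704/75)sin 2x
D D (-2D) (E_alpha D + (E_pi/2 + D) D (-2D) − 2(E_pi/2 + E_pi)) f = -(14/5)cos x + (13/5)sin x - (49408/75)cos 2x + (19456/75)sin 2x
(E_pi/2 + D) D (-2D) (E_alpha D + (E_pi/2 + D) D (-2D) − 2(E_pi/2 + E_pi)) f = -(28/5)cos x + (26/5)sin x - (7936/15)cos 2x + (2944/5)sin 2x
E_pi/2 (E_alpha D + (E_pi/2 + D) D (-2D) − 2(E_pi/2 + E_pi)) f = -(7/5)cos x + (13/10)sin x + (1216/75)cos 2x + (3088/75)sin 2x
E_pi (E_alpha D + (E_pi/2 + D) D (-2D) − 2(E_pi/2 + E_pi)) f = (13/10)cos x + (7/5)sin x - (1216/75)cos 2x - (3088/75)sin 2x
(E_pi/2 + E_pi) (E_alpha D + (E_pi/2 + D) D (-2D) − 2(E_pi/2 + E_pi)) f = -(1/10)cos x + (27/10)sin x
(-2(E_pi/2 + E_pi)) (E_alpha D + (E_pi/2 + D) D (-2D) − 2(E_pi/2 + E_pi)) f = (1/5)cos x - (27/5)sin x
(E_alpha D + (E_pi/2 + D) D (-2D) − 2(E_pi/2 + E_pi)) (E_alpha D + (E_pi/2 + D) D (-2D) − 2(E_pi/2 + E_pi)) f = -(182/25)cos x - (27/50)sin x - (335712/625)cos 2x + (938752/1875)sin 2x


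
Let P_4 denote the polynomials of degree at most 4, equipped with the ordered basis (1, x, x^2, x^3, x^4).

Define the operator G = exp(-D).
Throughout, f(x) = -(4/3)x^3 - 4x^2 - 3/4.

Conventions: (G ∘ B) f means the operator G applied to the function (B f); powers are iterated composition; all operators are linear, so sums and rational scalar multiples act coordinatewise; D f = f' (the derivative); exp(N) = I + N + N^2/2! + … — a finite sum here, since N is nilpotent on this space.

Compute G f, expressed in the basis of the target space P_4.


order-1 term: 4x^2 + 8x
order-2 term: -4x - 4
order-3 term: 4/3
the series for exp(-D) f terminates at order 3
exp(-D) f = -(4/3)x^3 + 4x - 41/12

g(x) = -(4/3)x^3 + 4x - 41/12


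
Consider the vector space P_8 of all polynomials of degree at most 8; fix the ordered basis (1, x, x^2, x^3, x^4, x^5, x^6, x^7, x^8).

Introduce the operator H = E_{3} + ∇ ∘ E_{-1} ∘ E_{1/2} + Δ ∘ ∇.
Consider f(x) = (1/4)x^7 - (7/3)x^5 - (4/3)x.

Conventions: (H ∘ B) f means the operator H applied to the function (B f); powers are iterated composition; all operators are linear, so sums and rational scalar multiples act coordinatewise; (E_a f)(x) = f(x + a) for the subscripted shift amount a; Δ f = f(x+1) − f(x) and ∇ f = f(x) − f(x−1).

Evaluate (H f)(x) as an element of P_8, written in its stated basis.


g(x) = (1/4)x^7 + 7x^6 + (539/12)x^5 + (10465/48)x^4 + (945/2)x^3 + (117047/192)x^2 + (33409/96)x - 29921/768

E_{3} f = (1/4)x^7 + (21/4)x^6 + (539/12)x^5 + (805/4)x^4 + (1995/4)x^3 + (2583/4)x^2 + (3953/12)x - 97/4
E_{1/2} f = (1/4)x^7 + (7/8)x^6 - (49/48)x^5 - (455/96)x^4 - (1015/192)x^3 - (1057/384)x^2 - (521/256)x - 1133/1536
E_{-1} E_{1/2} f = (1/4)x^7 - (7/8)x^6 - (49/48)x^5 + (455/96)x^4 - (1015/192)x^3 + (1057/384)x^2 - (521/256)x + 1133/1536
∇ E_{-1} E_{1/2} f = (7/4)x^6 - (21/2)x^5 + (805/48)x^4 + (35/12)x^3 - (6937/192)x^2 + (3689/96)x - 11297/768
∇ f = (7/4)x^6 - (21/4)x^5 - (35/12)x^4 + (175/12)x^3 - (217/12)x^2 + (119/12)x - 41/12
Δ ∇ f = (21/2)x^5 - (175/6)x^3 - (119/6)x
(E_{3} + ∇ ∘ E_{-1} ∘ E_{1/2} + Δ ∘ ∇) f = (1/4)x^7 + 7x^6 + (539/12)x^5 + (10465/48)x^4 + (945/2)x^3 + (117047/192)x^2 + (33409/96)x - 29921/768


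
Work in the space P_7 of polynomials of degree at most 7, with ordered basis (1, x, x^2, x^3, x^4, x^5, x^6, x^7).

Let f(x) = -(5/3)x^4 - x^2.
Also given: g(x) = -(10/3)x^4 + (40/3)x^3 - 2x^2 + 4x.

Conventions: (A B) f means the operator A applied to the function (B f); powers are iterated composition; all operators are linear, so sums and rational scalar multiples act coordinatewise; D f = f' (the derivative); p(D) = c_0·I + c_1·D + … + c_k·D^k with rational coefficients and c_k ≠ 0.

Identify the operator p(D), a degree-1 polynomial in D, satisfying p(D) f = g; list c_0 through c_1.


p(D) = 2·I − 2·D, i.e. c_0 = 2, c_1 = -2

D^0 f = -(5/3)x^4 - x^2
D^1 f = -(20/3)x^3 - 2x
matching coefficients of g against c_0 f + c_1 Df + … from the top degree down determines the c_i
solution: c_0 = 2, c_1 = -2


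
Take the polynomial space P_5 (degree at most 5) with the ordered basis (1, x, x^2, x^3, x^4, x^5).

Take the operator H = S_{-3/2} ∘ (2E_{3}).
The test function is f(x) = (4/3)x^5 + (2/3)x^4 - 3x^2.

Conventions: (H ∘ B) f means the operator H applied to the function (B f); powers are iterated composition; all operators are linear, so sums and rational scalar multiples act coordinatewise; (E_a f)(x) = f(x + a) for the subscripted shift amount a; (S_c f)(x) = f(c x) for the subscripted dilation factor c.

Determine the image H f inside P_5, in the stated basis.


E_{3} f = (4/3)x^5 + (62/3)x^4 + 128x^3 + 393x^2 + 594x + 351
(2E_{3}) f = (8/3)x^5 + (124/3)x^4 + 256x^3 + 786x^2 + 1188x + 702
S_{-3/2} (2E_{3}) f = -(81/4)x^5 + (837/4)x^4 - 864x^3 + (3537/2)x^2 - 1782x + 702

the image equals g(x) = -(81/4)x^5 + (837/4)x^4 - 864x^3 + (3537/2)x^2 - 1782x + 702


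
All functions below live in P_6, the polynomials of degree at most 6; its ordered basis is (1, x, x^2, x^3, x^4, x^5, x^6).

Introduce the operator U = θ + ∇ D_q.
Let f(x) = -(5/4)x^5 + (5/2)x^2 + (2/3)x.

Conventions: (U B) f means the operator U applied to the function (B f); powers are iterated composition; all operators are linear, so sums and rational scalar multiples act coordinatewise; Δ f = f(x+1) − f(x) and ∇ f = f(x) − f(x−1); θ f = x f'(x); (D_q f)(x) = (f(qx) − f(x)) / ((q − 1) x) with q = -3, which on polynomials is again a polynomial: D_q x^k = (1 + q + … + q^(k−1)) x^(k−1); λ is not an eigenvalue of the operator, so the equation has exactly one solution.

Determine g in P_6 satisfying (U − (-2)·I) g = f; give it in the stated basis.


write g with unknown coordinates in the stated basis and equate coefficients in (U − (-2)·I) g = f
solving from the highest basis element down gives g = -(5/28)x^5 + (61/7)x^3 - (110/7)x^2 - (1633/63)x + 523/56
check: U g = -(25/28)x^5 - (122/7)x^3 + (475/14)x^2 + (3308/63)x - 523/28
so U g − (-2)·g = -(5/4)x^5 + (5/2)x^2 + (2/3)x = f ✓

the image equals g(x) = -(5/28)x^5 + (61/7)x^3 - (110/7)x^2 - (1633/63)x + 523/56


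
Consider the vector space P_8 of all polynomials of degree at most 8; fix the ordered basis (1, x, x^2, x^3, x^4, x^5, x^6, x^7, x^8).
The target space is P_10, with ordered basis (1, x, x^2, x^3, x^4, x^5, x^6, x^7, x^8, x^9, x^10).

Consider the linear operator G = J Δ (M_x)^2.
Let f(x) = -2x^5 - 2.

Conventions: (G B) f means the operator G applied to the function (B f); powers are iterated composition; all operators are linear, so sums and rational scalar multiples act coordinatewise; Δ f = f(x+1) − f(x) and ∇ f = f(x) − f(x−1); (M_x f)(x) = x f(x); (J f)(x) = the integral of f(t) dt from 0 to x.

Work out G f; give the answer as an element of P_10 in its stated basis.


M_x f = -2x^6 - 2x
M_x M_x f = -2x^7 - 2x^2
Δ (M_x)^2 f = -14x^6 - 42x^5 - 70x^4 - 70x^3 - 42x^2 - 18x - 4
J Δ (M_x)^2 f = -2x^7 - 7x^6 - 14x^5 - (35/2)x^4 - 14x^3 - 9x^2 - 4x

the result is g(x) = -2x^7 - 7x^6 - 14x^5 - (35/2)x^4 - 14x^3 - 9x^2 - 4x


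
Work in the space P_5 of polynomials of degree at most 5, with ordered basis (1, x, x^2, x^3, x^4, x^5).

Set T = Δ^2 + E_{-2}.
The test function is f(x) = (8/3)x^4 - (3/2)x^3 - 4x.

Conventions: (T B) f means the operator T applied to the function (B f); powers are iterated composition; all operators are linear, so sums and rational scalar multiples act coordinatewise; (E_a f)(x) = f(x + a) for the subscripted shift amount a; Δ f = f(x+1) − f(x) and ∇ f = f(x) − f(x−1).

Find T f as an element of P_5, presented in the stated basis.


Δ f = (32/3)x^3 + (23/2)x^2 + (37/6)x - 17/6
Δ Δ f = 32x^2 + 55x + 85/3
E_{-2} f = (8/3)x^4 - (137/6)x^3 + 73x^2 - (322/3)x + 188/3
(Δ^2 + E_{-2}) f = (8/3)x^4 - (137/6)x^3 + 105x^2 - (157/3)x + 91

g(x) = (8/3)x^4 - (137/6)x^3 + 105x^2 - (157/3)x + 91


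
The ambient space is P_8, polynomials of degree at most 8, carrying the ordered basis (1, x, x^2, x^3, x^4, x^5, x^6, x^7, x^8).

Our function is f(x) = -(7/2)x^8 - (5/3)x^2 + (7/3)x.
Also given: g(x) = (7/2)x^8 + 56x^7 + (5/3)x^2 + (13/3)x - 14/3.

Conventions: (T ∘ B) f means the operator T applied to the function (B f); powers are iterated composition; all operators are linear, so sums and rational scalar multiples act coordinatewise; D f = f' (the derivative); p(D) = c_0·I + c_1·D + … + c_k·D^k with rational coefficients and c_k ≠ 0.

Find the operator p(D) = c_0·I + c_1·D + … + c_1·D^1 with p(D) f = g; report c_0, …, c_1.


c_0 = -1, c_1 = -2

D^0 f = -(7/2)x^8 - (5/3)x^2 + (7/3)x
D^1 f = -28x^7 - (10/3)x + 7/3
matching coefficients of g against c_0 f + c_1 Df + … from the top degree down determines the c_i
solution: c_0 = -1, c_1 = -2


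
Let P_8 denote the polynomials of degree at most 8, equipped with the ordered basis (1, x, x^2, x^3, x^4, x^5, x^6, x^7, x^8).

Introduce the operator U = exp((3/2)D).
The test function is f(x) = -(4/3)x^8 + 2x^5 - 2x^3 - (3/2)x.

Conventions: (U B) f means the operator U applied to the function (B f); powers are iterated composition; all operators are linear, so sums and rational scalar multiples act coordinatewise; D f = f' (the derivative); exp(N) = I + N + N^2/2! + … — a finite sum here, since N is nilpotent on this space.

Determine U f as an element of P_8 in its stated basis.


the result is g(x) = -(4/3)x^8 - 16x^7 - 84x^6 - 250x^5 - (915/2)x^4 - 524x^3 - (1467/4)x^2 - (1173/8)x - 1791/64

order-1 term: -16x^7 + 15x^4 - 9x^2 - 9/4
order-2 term: -84x^6 + 45x^3 - (27/2)x
order-3 term: -252x^5 + (135/2)x^2 - 27/4
order-4 term: -(945/2)x^4 + (405/8)x
order-5 term: -567x^3 + 243/16
order-6 term: -(1701/4)x^2
order-7 term: -(729/4)x
order-8 term: -2187/64
the series for exp((3/2)D) f terminates at order 8
exp((3/2)D) f = -(4/3)x^8 - 16x^7 - 84x^6 - 250x^5 - (915/2)x^4 - 524x^3 - (1467/4)x^2 - (1173/8)x - 1791/64


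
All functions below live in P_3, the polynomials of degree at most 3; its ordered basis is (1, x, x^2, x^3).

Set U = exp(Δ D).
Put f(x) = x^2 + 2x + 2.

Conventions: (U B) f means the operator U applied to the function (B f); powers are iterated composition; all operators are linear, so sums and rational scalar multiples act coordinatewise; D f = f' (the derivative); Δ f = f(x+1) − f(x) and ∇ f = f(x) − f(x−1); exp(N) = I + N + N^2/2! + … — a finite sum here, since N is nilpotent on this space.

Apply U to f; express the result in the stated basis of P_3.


the result is g(x) = x^2 + 2x + 4

order-1 term: 2
the series for exp(Δ D) f terminates at order 1
exp(Δ D) f = x^2 + 2x + 4


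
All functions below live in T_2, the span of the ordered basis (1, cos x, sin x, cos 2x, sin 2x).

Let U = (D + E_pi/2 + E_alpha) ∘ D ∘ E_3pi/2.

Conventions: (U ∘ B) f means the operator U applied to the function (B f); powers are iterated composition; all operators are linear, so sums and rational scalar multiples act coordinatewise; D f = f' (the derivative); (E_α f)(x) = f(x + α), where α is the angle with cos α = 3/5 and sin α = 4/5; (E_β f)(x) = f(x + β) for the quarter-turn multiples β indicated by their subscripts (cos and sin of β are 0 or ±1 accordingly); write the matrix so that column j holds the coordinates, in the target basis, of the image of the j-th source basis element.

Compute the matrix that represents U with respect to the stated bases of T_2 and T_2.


the matrix is [[0, 0, 0, 0, 0]; [0, 3/5, 14/5, 0, 0]; [0, -14/5, 3/5, 0, 0]; [0, 0, 0, 148/25, 64/25]; [0, 0, 0, -64/25, 148/25]] (rows listed top to bottom)

image of 1: 0
image of cos x: (3/5)cos x - (14/5)sin x
image of sin x: (14/5)cos x + (3/5)sin x
image of cos 2x: (148/25)cos 2x - (64/25)sin 2x
image of sin 2x: (64/25)cos 2x + (148/25)sin 2x
each image's coordinates form column j of the matrix


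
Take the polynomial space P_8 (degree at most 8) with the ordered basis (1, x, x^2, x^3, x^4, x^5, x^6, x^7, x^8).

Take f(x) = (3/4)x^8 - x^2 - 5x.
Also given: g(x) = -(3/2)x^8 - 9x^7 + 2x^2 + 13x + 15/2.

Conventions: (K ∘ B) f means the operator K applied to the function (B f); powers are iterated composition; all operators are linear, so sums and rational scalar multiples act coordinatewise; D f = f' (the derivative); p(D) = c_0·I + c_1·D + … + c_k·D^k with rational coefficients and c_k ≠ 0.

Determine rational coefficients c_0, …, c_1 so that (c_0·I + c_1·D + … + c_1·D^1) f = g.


p(D) = -2·I − (3/2)·D, i.e. c_0 = -2, c_1 = -3/2

D^0 f = (3/4)x^8 - x^2 - 5x
D^1 f = 6x^7 - 2x - 5
matching coefficients of g against c_0 f + c_1 Df + … from the top degree down determines the c_i
solution: c_0 = -2, c_1 = -3/2


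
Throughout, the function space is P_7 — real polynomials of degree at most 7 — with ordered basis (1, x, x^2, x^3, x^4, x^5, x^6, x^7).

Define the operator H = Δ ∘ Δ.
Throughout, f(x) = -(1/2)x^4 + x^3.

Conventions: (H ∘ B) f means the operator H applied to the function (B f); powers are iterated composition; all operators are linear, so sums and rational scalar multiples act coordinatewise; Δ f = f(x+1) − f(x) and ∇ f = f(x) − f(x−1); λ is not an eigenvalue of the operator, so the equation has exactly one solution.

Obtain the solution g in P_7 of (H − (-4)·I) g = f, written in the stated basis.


the image equals g(x) = -(1/8)x^4 + (1/4)x^3 + (3/8)x^2 + (3/8)x - 1/8

write g with unknown coordinates in the stated basis and equate coefficients in (H − (-4)·I) g = f
solving from the highest basis element down gives g = -(1/8)x^4 + (1/4)x^3 + (3/8)x^2 + (3/8)x - 1/8
check: H g = -(3/2)x^2 - (3/2)x + 1/2
so H g − (-4)·g = -(1/2)x^4 + x^3 = f ✓


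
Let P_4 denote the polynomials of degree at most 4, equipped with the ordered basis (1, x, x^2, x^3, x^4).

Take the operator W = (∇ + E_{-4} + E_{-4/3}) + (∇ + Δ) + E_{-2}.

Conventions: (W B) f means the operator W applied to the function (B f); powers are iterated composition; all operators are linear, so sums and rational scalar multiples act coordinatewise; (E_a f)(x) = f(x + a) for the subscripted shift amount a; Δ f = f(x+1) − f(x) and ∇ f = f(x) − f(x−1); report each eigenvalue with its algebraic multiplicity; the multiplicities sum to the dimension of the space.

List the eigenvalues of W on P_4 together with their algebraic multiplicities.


λ = 3 (multiplicity 5)

image of 1: 3
image of x: 3x - 13/3
image of x^2: 3x^2 - (26/3)x + 187/9
image of x^3: 3x^3 - 13x^2 + (187/3)x - 1927/27
image of x^4: 3x^4 - (52/3)x^3 + (374/3)x^2 - (7708/27)x + 22207/81
the matrix is upper triangular; its diagonal is (3, 3, 3, 3, 3)
for a triangular matrix the eigenvalues are the diagonal entries, with algebraic multiplicity their repetition count


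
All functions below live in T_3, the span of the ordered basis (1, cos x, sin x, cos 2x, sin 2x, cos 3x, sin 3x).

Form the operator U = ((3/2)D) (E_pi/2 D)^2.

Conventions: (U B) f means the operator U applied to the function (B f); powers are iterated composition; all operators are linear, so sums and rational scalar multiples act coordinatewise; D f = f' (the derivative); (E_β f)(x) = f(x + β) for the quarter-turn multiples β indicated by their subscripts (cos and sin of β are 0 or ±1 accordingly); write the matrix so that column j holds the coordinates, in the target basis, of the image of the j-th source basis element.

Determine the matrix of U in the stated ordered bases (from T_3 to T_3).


image of 1: 0
image of cos x: -(3/2)sin x
image of sin x: (3/2)cos x
image of cos 2x: 12sin 2x
image of sin 2x: -12cos 2x
image of cos 3x: -(81/2)sin 3x
image of sin 3x: (81/2)cos 3x
each image's coordinates form column j of the matrix

the matrix is [[0, 0, 0, 0, 0, 0, 0]; [0, 0, 3/2, 0, 0, 0, 0]; [0, -3/2, 0, 0, 0, 0, 0]; [0, 0, 0, 0, -12, 0, 0]; [0, 0, 0, 12, 0, 0, 0]; [0, 0, 0, 0, 0, 0, 81/2]; [0, 0, 0, 0, 0, -81/2, 0]] (rows listed top to bottom)


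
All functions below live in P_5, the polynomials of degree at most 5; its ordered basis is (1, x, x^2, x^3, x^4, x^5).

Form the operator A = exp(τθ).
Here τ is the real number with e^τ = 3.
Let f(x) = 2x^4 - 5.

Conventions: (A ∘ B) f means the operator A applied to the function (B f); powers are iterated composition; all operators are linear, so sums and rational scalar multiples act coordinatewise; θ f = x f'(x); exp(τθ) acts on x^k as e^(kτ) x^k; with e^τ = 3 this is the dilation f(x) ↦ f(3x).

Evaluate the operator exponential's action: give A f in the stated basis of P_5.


exp(τθ) x^k = e^(kτ) x^k; with e^τ = 3 this sends x^k to 3^k x^k
x^4 ↦ 81 x^4
applying this coordinatewise to f: exp(τθ) f = 162x^4 - 5

the result is g(x) = 162x^4 - 5


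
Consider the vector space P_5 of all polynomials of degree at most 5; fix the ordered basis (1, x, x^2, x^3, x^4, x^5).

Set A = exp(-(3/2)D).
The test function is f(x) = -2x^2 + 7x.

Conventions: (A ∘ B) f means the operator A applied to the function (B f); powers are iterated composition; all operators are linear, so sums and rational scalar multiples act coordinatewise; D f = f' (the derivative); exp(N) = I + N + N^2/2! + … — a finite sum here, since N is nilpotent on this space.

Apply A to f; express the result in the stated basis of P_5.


the image equals g(x) = -2x^2 + 13x - 15

order-1 term: 6x - 21/2
order-2 term: -9/2
the series for exp(-(3/2)D) f terminates at order 2
exp(-(3/2)D) f = -2x^2 + 13x - 15


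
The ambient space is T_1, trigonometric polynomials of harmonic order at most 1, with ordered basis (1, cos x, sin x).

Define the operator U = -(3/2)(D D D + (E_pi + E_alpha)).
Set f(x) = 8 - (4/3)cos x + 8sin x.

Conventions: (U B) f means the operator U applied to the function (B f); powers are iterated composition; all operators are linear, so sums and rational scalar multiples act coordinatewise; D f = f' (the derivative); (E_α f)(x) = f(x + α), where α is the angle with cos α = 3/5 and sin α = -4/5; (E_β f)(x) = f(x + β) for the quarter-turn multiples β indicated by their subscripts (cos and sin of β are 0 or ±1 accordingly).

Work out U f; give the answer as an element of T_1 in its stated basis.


g(x) = -24 + (104/5)cos x + (42/5)sin x

D f = 8cos x + (4/3)sin x
D D f = (4/3)cos x - 8sin x
D D D f = -8cos x - (4/3)sin x
E_pi f = 8 + (4/3)cos x - 8sin x
E_alpha f = 8 - (36/5)cos x + (56/15)sin x
(E_pi + E_alpha) f = 16 - (88/15)cos x - (64/15)sin x
(D D D + (E_pi + E_alpha)) f = 16 - (208/15)cos x - (28/5)sin x
(-(3/2)(D D D + (E_pi + E_alpha))) f = -24 + (104/5)cos x + (42/5)sin x


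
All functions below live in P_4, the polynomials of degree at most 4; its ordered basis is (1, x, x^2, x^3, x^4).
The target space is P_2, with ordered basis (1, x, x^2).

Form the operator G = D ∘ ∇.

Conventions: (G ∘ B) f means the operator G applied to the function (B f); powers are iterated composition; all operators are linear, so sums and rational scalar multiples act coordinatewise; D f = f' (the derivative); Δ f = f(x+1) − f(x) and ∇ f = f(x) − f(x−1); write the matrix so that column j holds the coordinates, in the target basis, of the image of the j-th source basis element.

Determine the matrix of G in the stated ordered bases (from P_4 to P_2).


image of 1: 0
image of x: 0
image of x^2: 2
image of x^3: 6x - 3
image of x^4: 12x^2 - 12x + 4
each image's coordinates form column j of the matrix

the matrix is [[0, 0, 2, -3, 4]; [0, 0, 0, 6, -12]; [0, 0, 0, 0, 12]] (rows listed top to bottom)


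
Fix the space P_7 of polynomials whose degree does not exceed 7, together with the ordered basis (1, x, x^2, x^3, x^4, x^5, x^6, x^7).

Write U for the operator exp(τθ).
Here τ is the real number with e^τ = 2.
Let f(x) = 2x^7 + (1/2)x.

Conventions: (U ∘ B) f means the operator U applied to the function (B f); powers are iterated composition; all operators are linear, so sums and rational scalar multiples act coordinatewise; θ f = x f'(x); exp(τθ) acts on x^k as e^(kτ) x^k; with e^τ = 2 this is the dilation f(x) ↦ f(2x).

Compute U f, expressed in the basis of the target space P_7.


g(x) = 256x^7 + x

exp(τθ) x^k = e^(kτ) x^k; with e^τ = 2 this sends x^k to 2^k x^k
x ↦ 2 x
x^7 ↦ 128 x^7
applying this coordinatewise to f: exp(τθ) f = 256x^7 + x


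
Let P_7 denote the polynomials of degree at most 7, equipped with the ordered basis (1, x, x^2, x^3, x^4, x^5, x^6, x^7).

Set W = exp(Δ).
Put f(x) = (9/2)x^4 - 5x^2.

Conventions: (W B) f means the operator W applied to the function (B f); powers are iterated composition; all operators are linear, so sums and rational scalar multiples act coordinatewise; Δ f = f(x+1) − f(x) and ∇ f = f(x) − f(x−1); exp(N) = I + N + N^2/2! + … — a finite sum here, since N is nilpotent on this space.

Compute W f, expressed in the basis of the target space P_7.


the image equals g(x) = (9/2)x^4 + 18x^3 + 49x^2 + 80x + 115/2

order-1 term: 18x^3 + 27x^2 + 8x - 1/2
order-2 term: 27x^2 + 54x + 53/2
order-3 term: 18x + 27
order-4 term: 9/2
the series for exp(Δ) f terminates at order 4
exp(Δ) f = (9/2)x^4 + 18x^3 + 49x^2 + 80x + 115/2


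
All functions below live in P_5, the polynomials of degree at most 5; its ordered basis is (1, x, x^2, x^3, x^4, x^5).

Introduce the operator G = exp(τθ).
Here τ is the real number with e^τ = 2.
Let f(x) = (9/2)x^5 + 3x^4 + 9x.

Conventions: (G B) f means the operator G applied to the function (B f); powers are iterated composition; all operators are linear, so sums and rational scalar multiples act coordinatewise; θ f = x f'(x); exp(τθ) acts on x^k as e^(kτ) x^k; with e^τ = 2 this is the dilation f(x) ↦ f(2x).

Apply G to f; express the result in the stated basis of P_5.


exp(τθ) x^k = e^(kτ) x^k; with e^τ = 2 this sends x^k to 2^k x^k
x ↦ 2 x
x^4 ↦ 16 x^4
x^5 ↦ 32 x^5
applying this coordinatewise to f: exp(τθ) f = 144x^5 + 48x^4 + 18x

the result is g(x) = 144x^5 + 48x^4 + 18x


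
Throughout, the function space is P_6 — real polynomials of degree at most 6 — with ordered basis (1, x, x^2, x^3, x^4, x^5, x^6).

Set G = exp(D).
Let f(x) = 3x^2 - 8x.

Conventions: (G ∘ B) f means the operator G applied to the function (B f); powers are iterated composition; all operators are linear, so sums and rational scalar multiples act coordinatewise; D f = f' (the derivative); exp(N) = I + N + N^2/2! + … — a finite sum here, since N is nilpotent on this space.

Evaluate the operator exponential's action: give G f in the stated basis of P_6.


order-1 term: 6x - 8
order-2 term: 3
the series for exp(D) f terminates at order 2
exp(D) f = 3x^2 - 2x - 5

g(x) = 3x^2 - 2x - 5


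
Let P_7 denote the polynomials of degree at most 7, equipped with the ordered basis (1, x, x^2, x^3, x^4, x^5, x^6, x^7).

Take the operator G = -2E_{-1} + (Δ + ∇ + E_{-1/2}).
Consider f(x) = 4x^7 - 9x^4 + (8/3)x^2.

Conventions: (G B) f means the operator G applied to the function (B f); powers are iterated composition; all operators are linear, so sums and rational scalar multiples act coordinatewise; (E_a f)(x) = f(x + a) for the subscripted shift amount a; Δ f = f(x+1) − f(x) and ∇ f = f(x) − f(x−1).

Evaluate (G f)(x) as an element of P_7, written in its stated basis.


E_{-1} f = 4x^7 - 28x^6 + 84x^5 - 149x^4 + 176x^3 - (406/3)x^2 + (176/3)x - 31/3
(-2E_{-1}) f = -8x^7 + 56x^6 - 168x^5 + 298x^4 - 352x^3 + (812/3)x^2 - (352/3)x + 62/3
Δ f = 28x^6 + 84x^5 + 140x^4 + 104x^3 + 30x^2 - (8/3)x - 7/3
∇ f = 28x^6 - 84x^5 + 140x^4 - 176x^3 + 138x^2 - (176/3)x + 31/3
E_{-1/2} f = 4x^7 - 14x^6 + 21x^5 - (53/2)x^4 + (107/4)x^3 - (323/24)x^2 + (109/48)x + 7/96
(Δ + ∇ + E_{-1/2}) f = 4x^7 + 42x^6 + 21x^5 + (507/2)x^4 - (181/4)x^3 + (3709/24)x^2 - (945/16)x + 775/96
(-2E_{-1} + (Δ + ∇ + E_{-1/2})) f = -4x^7 + 98x^6 - 147x^5 + (1103/2)x^4 - (1589/4)x^3 + (10205/24)x^2 - (8467/48)x + 2759/96

g(x) = -4x^7 + 98x^6 - 147x^5 + (1103/2)x^4 - (1589/4)x^3 + (10205/24)x^2 - (8467/48)x + 2759/96


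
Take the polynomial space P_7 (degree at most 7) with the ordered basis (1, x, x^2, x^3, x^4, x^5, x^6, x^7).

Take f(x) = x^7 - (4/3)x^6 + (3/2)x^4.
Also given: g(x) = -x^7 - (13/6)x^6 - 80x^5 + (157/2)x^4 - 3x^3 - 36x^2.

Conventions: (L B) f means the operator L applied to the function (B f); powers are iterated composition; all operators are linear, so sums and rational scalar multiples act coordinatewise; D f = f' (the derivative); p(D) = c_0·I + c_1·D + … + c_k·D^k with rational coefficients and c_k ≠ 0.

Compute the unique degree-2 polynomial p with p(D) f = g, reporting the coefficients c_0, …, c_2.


p(D) = -I − (1/2)·D − 2·D^2, i.e. c_0 = -1, c_1 = -1/2, c_2 = -2

D^0 f = x^7 - (4/3)x^6 + (3/2)x^4
D^1 f = 7x^6 - 8x^5 + 6x^3
D^2 f = 42x^5 - 40x^4 + 18x^2
matching coefficients of g against c_0 f + c_1 Df + … from the top degree down determines the c_i
solution: c_0 = -1, c_1 = -1/2, c_2 = -2


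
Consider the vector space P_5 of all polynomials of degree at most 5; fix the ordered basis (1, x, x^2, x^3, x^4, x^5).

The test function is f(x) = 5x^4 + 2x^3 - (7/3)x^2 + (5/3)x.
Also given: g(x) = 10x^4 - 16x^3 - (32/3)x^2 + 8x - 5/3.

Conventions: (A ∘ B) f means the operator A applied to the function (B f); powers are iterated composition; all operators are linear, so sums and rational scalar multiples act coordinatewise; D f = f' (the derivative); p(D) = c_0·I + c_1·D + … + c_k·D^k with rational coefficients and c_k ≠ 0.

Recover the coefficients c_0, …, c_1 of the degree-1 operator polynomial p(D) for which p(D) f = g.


D^0 f = 5x^4 + 2x^3 - (7/3)x^2 + (5/3)x
D^1 f = 20x^3 + 6x^2 - (14/3)x + 5/3
matching coefficients of g against c_0 f + c_1 Df + … from the top degree down determines the c_i
solution: c_0 = 2, c_1 = -1

p(D) = 2·I − D, i.e. c_0 = 2, c_1 = -1


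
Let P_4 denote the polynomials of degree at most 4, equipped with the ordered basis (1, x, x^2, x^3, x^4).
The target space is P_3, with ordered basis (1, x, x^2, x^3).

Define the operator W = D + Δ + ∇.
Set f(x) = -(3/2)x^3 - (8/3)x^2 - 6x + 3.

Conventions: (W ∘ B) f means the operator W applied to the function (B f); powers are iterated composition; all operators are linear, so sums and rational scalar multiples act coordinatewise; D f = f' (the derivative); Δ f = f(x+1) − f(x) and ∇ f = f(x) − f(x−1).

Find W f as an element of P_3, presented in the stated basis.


the image equals g(x) = -(27/2)x^2 - 16x - 21

D f = -(9/2)x^2 - (16/3)x - 6
Δ f = -(9/2)x^2 - (59/6)x - 61/6
∇ f = -(9/2)x^2 - (5/6)x - 29/6
(D + Δ + ∇) f = -(27/2)x^2 - 16x - 21


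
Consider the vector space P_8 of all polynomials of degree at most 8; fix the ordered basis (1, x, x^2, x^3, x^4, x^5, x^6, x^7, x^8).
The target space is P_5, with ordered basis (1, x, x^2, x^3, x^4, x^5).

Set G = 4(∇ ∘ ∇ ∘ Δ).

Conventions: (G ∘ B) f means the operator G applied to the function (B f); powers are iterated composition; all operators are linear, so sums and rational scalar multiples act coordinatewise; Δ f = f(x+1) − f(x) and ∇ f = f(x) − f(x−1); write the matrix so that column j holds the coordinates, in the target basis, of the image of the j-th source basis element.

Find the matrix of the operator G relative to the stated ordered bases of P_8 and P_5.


image of 1: 0
image of x: 0
image of x^2: 0
image of x^3: 24
image of x^4: 96x - 48
image of x^5: 240x^2 - 240x + 120
image of x^6: 480x^3 - 720x^2 + 720x - 240
image of x^7: 840x^4 - 1680x^3 + 2520x^2 - 1680x + 504
image of x^8: 1344x^5 - 3360x^4 + 6720x^3 - 6720x^2 + 4032x - 1008
each image's coordinates form column j of the matrix

the matrix is [[0, 0, 0, 24, -48, 120, -240, 504, -1008]; [0, 0, 0, 0, 96, -240, 720, -1680, 4032]; [0, 0, 0, 0, 0, 240, -720, 2520, -6720]; [0, 0, 0, 0, 0, 0, 480, -1680, 6720]; [0, 0, 0, 0, 0, 0, 0, 840, -3360]; [0, 0, 0, 0, 0, 0, 0, 0, 1344]] (rows listed top to bottom)


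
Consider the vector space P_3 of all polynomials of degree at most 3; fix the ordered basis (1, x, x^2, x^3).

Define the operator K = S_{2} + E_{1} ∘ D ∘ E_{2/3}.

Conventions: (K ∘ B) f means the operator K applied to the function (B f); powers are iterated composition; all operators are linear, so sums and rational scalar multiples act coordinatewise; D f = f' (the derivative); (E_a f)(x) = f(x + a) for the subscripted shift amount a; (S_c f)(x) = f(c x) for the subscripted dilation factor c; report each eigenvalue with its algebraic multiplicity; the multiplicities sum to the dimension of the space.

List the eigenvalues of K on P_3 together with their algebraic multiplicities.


λ = 1 (multiplicity 1), λ = 2 (multiplicity 1), λ = 4 (multiplicity 1), λ = 8 (multiplicity 1)

image of 1: 1
image of x: 2x + 1
image of x^2: 4x^2 + 2x + 10/3
image of x^3: 8x^3 + 3x^2 + 10x + 25/3
the matrix is upper triangular; its diagonal is (1, 2, 4, 8)
for a triangular matrix the eigenvalues are the diagonal entries, with algebraic multiplicity their repetition count


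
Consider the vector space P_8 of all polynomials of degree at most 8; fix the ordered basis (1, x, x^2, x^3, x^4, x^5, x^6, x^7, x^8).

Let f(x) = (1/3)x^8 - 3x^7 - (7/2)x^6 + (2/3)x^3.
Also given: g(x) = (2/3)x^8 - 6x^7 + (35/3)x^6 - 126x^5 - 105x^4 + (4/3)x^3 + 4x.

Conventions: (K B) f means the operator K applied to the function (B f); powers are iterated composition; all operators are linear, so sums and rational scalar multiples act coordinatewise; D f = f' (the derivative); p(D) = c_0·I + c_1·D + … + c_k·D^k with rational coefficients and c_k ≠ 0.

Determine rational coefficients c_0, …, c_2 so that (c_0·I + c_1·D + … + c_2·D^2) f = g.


c_0 = 2, c_1 = 0, c_2 = 1

D^0 f = (1/3)x^8 - 3x^7 - (7/2)x^6 + (2/3)x^3
D^1 f = (8/3)x^7 - 21x^6 - 21x^5 + 2x^2
D^2 f = (56/3)x^6 - 126x^5 - 105x^4 + 4x
matching coefficients of g against c_0 f + c_1 Df + … from the top degree down determines the c_i
solution: c_0 = 2, c_1 = 0, c_2 = 1


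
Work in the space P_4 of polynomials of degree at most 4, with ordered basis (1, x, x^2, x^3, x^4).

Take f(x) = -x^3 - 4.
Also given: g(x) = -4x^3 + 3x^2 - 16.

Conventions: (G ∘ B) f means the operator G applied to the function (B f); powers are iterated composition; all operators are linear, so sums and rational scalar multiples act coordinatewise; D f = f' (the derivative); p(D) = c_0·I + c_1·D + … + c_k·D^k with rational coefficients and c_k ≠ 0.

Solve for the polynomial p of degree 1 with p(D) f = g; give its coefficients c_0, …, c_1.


D^0 f = -x^3 - 4
D^1 f = -3x^2
matching coefficients of g against c_0 f + c_1 Df + … from the top degree down determines the c_i
solution: c_0 = 4, c_1 = -1

c_0 = 4, c_1 = -1


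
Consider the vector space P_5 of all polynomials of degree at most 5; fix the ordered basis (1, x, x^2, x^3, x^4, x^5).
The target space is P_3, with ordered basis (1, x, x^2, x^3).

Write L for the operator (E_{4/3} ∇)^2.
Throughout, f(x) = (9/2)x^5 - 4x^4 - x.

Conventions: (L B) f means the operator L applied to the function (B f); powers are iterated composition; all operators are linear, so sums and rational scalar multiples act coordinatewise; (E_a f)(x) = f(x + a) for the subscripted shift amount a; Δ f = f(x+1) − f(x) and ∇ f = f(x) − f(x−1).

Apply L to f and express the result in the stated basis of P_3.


∇ f = (45/2)x^4 - 61x^3 + 69x^2 - (77/2)x + 15/2
E_{4/3} ∇ f = (45/2)x^4 + 59x^3 + 65x^2 + (67/2)x + 289/54
∇ (E_{4/3} ∇) f = 90x^3 + 42x^2 + 43x + 5
E_{4/3} ∇ (E_{4/3} ∇) f = 90x^3 + 402x^2 + 635x + 1051/3

the image equals g(x) = 90x^3 + 402x^2 + 635x + 1051/3


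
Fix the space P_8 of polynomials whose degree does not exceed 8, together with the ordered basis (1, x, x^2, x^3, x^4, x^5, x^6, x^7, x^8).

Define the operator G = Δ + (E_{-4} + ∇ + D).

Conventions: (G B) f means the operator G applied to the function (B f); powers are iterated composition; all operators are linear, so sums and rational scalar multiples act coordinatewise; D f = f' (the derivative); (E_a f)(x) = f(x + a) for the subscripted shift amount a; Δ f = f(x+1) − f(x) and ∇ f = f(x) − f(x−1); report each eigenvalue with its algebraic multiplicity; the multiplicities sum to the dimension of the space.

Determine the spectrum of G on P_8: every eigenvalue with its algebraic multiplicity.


λ = 1 (multiplicity 9)

image of 1: 1
image of x: x - 1
image of x^2: x^2 - 2x + 16
image of x^3: x^3 - 3x^2 + 48x - 62
image of x^4: x^4 - 4x^3 + 96x^2 - 248x + 256
image of x^5: x^5 - 5x^4 + 160x^3 - 620x^2 + 1280x - 1022
image of x^6: x^6 - 6x^5 + 240x^4 - 1240x^3 + 3840x^2 - 6132x + 4096
image of x^7: x^7 - 7x^6 + 336x^5 - 2170x^4 + 8960x^3 - 21462x^2 + 28672x - 16382
image of x^8: x^8 - 8x^7 + 448x^6 - 3472x^5 + 17920x^4 - 57232x^3 + 114688x^2 - 131056x + 65536
the matrix is upper triangular; its diagonal is (1, 1, 1, 1, 1, 1, 1, 1, 1)
for a triangular matrix the eigenvalues are the diagonal entries, with algebraic multiplicity their repetition count
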